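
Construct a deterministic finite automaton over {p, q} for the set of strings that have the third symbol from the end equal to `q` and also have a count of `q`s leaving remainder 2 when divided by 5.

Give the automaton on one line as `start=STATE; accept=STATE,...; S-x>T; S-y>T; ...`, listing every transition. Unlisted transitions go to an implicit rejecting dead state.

Build one automaton per condition and run them in lockstep. One (15 states) tracks the last 3 symbols read; the other (5 states) tracks the count of `q`s modulo 5. Each combined state is a pair, one component from each; accept when both components accept. After merging equivalent states the machine shrinks.
With 16 states:
          p    q  
>  S0     S0   S1 
   S1     S2   S3 
   S2     S4   S5 
   S3     S6   S7 
   S4     S4   S8 
 * S5     S9   S7 
 * S6    S10   S7 
   S7     S7  S11 
   S8     S9   S7 
   S9    S10   S7 
 * S10   S12   S7 
   S11   S11  S13 
   S12   S12   S7 
   S13    S0  S14 
   S14    S2  S15 
 * S15    S6   S7 
(> = start, * = accepting)

start=S0; accept=S5,S6,S10,S15; S0-p>S0; S0-q>S1; S1-p>S2; S1-q>S3; S2-p>S4; S2-q>S5; S3-p>S6; S3-q>S7; S4-p>S4; S4-q>S8; S5-p>S9; S5-q>S7; S6-p>S10; S6-q>S7; S7-p>S7; S7-q>S11; S8-p>S9; S8-q>S7; S9-p>S10; S9-q>S7; S10-p>S12; S10-q>S7; S11-p>S11; S11-q>S13; S12-p>S12; S12-q>S7; S13-p>S0; S13-q>S14; S14-p>S2; S14-q>S15; S15-p>S6; S15-q>S7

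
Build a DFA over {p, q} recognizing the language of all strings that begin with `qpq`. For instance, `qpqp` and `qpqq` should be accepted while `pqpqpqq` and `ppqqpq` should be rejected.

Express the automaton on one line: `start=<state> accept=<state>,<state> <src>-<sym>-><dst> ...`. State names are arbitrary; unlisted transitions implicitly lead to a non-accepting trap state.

start=S0 accept=S3 S0-p->S4 S0-q->S1 S1-p->S2 S1-q->S4 S2-p->S4 S2-q->S3 S3-p->S3 S3-q->S3 S4-p->S4 S4-q->S4

Walk along `qpq` while the input agrees: from S0 take `q` to S1, and so on. Any deviation drops to the rejecting sink S4. Once S3 is reached the prefix is confirmed and every continuation is accepted.
5 states suffice.
        p   q  
>  S0   S4  S1 
   S1   S2  S4 
   S2   S4  S3 
 * S3   S3  S3 
   S4   S4  S4 
(> = start, * = accepting)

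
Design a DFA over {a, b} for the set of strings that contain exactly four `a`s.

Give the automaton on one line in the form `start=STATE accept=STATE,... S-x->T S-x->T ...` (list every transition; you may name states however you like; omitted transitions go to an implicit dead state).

start=q0 accept=q4 q0-a->q1 q0-b->q0 q1-a->q2 q1-b->q1 q2-a->q3 q2-b->q2 q3-a->q4 q3-b->q3 q4-a->q5 q4-b->q4 q5-a->q5 q5-b->q5

Only the number of `a`s matters, and only up to 5. Make a chain q0 → q1 → q2 → q3 → q4 → q5 advanced by each `a` (with q5 absorbing); every other symbol self-loops. The accepting set is {q4}.
A 6-state machine:
        a   b  
>  q0   q1  q0 
   q1   q2  q1 
   q2   q3  q2 
   q3   q4  q3 
 * q4   q5  q4 
   q5   q5  q5 
(> = start, * = accepting)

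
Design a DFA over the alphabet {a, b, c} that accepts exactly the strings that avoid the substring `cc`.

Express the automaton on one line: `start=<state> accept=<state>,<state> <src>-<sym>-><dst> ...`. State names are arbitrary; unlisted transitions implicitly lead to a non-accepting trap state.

Track partial matches of the forbidden pattern `cc`. State s2 is a dead state reached once `cc` has occurred; every other state accepts. s0 means no part of `cc` is currently matched.
        a   b   c  
>* s0   s0  s0  s1 
 * s1   s0  s0  s2 
   s2   s2  s2  s2 
(> = start, * = accepting)

start=s0 accept=s0,s1 s0-a->s0 s0-b->s0 s0-c->s1 s1-a->s0 s1-b->s0 s1-c->s2 s2-a->s2 s2-b->s2 s2-c->s2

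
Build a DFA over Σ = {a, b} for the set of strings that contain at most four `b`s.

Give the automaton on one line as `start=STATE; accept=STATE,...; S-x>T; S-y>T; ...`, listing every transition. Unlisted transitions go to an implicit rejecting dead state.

Count `b`s, saturating at 5: states q0 through q4 mean 0 through 4 `b`s seen; q5 means more than 4. Each `b` increments (capped at q5); other symbols loop. Accept from {q0, q1, q2, q3, q4}.
With 6 states:
        a   b  
>* q0   q0  q1 
 * q1   q1  q2 
 * q2   q2  q3 
 * q3   q3  q4 
 * q4   q4  q5 
   q5   q5  q5 
(> = start, * = accepting)

start=q0; accept=q0,q1,q2,q3,q4; q0-a>q0; q0-b>q1; q1-a>q1; q1-b>q2; q2-a>q2; q2-b>q3; q3-a>q3; q3-b>q4; q4-a>q4; q4-b>q5; q5-a>q5; q5-b>q5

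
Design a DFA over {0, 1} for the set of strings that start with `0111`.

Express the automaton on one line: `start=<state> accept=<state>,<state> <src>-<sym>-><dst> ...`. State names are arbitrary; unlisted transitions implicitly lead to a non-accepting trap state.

start=q0 accept=q4 q0-0->q1 q0-1->q5 q1-0->q5 q1-1->q2 q2-0->q5 q2-1->q3 q3-0->q5 q3-1->q4 q4-0->q4 q4-1->q4 q5-0->q5 q5-1->q5

Walk along `0111` while the input agrees: from q0 take `0` to q1, and so on. Any deviation drops to the rejecting sink q5. Once q4 is reached the prefix is confirmed and every continuation is accepted.
A 6-state machine:
        0   1  
>  q0   q1  q5 
   q1   q5  q2 
   q2   q5  q3 
   q3   q5  q4 
 * q4   q4  q4 
   q5   q5  q5 
(> = start, * = accepting)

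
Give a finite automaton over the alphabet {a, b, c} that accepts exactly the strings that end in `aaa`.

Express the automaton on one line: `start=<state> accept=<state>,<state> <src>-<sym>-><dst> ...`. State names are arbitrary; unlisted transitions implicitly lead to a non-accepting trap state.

start=s0 accept=s3 s0-a->s1 s0-b->s0 s0-c->s0 s1-a->s2 s1-b->s0 s1-c->s0 s2-a->s3 s2-b->s0 s2-c->s0 s3-a->s3 s3-b->s0 s3-c->s0

Remember how much of `aaa` the current input suffix matches. State s0 means no match yet; s1 means the last symbol is `a`; s2 means the last 2 symbols are `aa`; s3 means the last 3 symbols are `aaa`. Only s3 accepts. On a mismatch, fall back to the longest proper suffix that is still a prefix of `aaa`.
A 4-state machine:
        a   b   c  
>  s0   s1  s0  s0 
   s1   s2  s0  s0 
   s2   s3  s0  s0 
 * s3   s3  s0  s0 
(> = start, * = accepting)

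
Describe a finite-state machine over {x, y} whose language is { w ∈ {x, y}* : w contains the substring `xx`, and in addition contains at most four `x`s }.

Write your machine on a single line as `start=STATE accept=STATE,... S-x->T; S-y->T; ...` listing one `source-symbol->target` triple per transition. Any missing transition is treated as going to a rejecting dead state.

Run two small machines in parallel and take their product. The first has 3 states tracking whether and how much of `xx` has been seen; the second has 6 states tracking the count of `x`s, saturating at 5. A product state is a pair (one from each), accepting exactly when both do. Equivalent product states are then merged.
10 states suffice.
        x   y  
>  s0   s1  s0 
   s1   s2  s3 
 * s2   s4  s2 
   s3   s5  s3 
 * s4   s6  s4 
   s5   s4  s7 
 * s6   s8  s6 
   s7   s9  s7 
   s8   s8  s8 
   s9   s6  s8 
(> = start, * = accepting)

start=s0; accept=s2,s4,s6; s0-x->s1; s0-y->s0; s1-x->s2; s1-y->s3; s2-x->s4; s2-y->s2; s3-x->s5; s3-y->s3; s4-x->s6; s4-y->s4; s5-x->s4; s5-y->s7; s6-x->s8; s6-y->s6; s7-x->s9; s7-y->s7; s8-x->s8; s8-y->s8; s9-x->s6; s9-y->s8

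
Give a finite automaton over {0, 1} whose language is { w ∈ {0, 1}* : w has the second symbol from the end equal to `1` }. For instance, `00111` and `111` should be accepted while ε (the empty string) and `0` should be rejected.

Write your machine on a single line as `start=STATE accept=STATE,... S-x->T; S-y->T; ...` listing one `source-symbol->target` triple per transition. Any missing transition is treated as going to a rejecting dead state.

start=q0; accept=q5,q6; q0-0->q1; q0-1->q2; q1-0->q3; q1-1->q4; q2-0->q5; q2-1->q6; q3-0->q3; q3-1->q4; q4-0->q5; q4-1->q6; q5-0->q3; q5-1->q4; q6-0->q5; q6-1->q6

A DFA must remember the last 2 symbols (since which symbol is second-to-last isn't known until the input ends). Use one state per possible window of the last ≤2 symbols; accept from those whose window starts with `1`.
        0   1  
>  q0   q1  q2 
   q1   q3  q4 
   q2   q5  q6 
   q3   q3  q4 
   q4   q5  q6 
 * q5   q3  q4 
 * q6   q5  q6 
(> = start, * = accepting)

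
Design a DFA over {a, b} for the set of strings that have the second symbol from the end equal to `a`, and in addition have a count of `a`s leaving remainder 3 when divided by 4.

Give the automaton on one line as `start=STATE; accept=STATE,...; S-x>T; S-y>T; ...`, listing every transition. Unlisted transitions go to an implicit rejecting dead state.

start=S0; accept=S7,S12; S0-a>S1; S0-b>S2; S1-a>S3; S1-b>S4; S2-a>S5; S2-b>S6; S3-a>S7; S3-b>S8; S4-a>S9; S4-b>S10; S5-a>S3; S5-b>S4; S6-a>S5; S6-b>S6; S7-a>S11; S7-b>S12; S8-a>S13; S8-b>S14; S9-a>S7; S9-b>S8; S10-a>S9; S10-b>S10; S11-a>S15; S11-b>S16; S12-a>S17; S12-b>S18; S13-a>S11; S13-b>S12; S14-a>S13; S14-b>S14; S15-a>S3; S15-b>S4; S16-a>S5; S16-b>S6; S17-a>S15; S17-b>S16; S18-a>S17; S18-b>S18

Run two small machines in parallel and take their product. The first has 7 states tracking the last 2 symbols read; the second has 4 states tracking the count of `a`s modulo 4. A product state is a pair (one from each), accepting exactly when both do.
          a    b  
>  S0     S1   S2 
   S1     S3   S4 
   S2     S5   S6 
   S3     S7   S8 
   S4     S9  S10 
   S5     S3   S4 
   S6     S5   S6 
 * S7    S11  S12 
   S8    S13  S14 
   S9     S7   S8 
   S10    S9  S10 
   S11   S15  S16 
 * S12   S17  S18 
   S13   S11  S12 
   S14   S13  S14 
   S15    S3   S4 
   S16    S5   S6 
   S17   S15  S16 
   S18   S17  S18 
(> = start, * = accepting)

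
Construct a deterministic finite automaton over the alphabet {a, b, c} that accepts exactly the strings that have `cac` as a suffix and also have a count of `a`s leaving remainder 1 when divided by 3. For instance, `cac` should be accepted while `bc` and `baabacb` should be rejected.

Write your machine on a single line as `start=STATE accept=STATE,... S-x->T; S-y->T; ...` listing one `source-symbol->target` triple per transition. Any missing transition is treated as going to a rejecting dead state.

start=q0; accept=q5; q0-a->q1; q0-b->q0; q0-c->q2; q1-a->q3; q1-b->q1; q1-c->q1; q2-a->q4; q2-b->q0; q2-c->q2; q3-a->q0; q3-b->q3; q3-c->q3; q4-a->q3; q4-b->q1; q4-c->q5; q5-a->q3; q5-b->q1; q5-c->q1

Handle the two conditions separately and then intersect. The first has 4 states tracking how much of the suffix `cac` has currently been matched; the second has 3 states tracking the count of `a`s modulo 3. A product state is a pair (one from each), accepting exactly when both do. Minimizing collapses redundant product states.
6 states suffice.
        a   b   c  
>  q0   q1  q0  q2 
   q1   q3  q1  q1 
   q2   q4  q0  q2 
   q3   q0  q3  q3 
   q4   q3  q1  q5 
 * q5   q3  q1  q1 
(> = start, * = accepting)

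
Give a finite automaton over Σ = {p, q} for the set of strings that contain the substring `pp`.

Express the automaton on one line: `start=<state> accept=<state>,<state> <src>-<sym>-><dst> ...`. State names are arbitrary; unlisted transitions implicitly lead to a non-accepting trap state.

start=A accept=C A-p->B A-q->A B-p->C B-q->A C-p->C C-q->C

States A..B record the length of the longest prefix of `pp` that matches the current input suffix. Reaching C means `pp` has been seen, and we stay there forever. Accept from C.
3 states suffice.
       p  q 
>  A   B  A 
   B   C  A 
 * C   C  C 
(> = start, * = accepting)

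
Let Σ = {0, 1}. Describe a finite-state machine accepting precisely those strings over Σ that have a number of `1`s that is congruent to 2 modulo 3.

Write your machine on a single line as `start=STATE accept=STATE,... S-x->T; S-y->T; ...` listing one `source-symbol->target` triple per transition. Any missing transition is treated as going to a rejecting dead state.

Keep the running count of `1`s modulo 3: each `1` advances along the cycle A → B → C → A while other symbols loop. Accept at C.
       0  1 
>  A   A  B 
   B   B  C 
 * C   C  A 
(> = start, * = accepting)

start=A; accept=C; A-0->A; A-1->B; B-0->B; B-1->C; C-0->C; C-1->A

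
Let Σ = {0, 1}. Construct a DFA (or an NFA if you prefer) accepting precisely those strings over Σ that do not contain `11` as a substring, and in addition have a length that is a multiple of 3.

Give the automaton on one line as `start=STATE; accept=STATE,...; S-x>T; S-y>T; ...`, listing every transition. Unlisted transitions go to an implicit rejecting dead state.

Build one automaton per condition and run them in lockstep. The first has 3 states tracking partial matches of the forbidden pattern `11`; the second has 3 states tracking the input length modulo 3. A product state is a pair (one from each), accepting exactly when both do. After merging equivalent states the machine shrinks.
7 states suffice.
        0   1  
>* s0   s1  s2 
   s1   s3  s4 
   s2   s3  s5 
   s3   s0  s6 
   s4   s0  s5 
   s5   s5  s5 
 * s6   s1  s5 
(> = start, * = accepting)

start=s0; accept=s0,s6; s0-0>s1; s0-1>s2; s1-0>s3; s1-1>s4; s2-0>s3; s2-1>s5; s3-0>s0; s3-1>s6; s4-0>s0; s4-1>s5; s5-0>s5; s5-1>s5; s6-0>s1; s6-1>s5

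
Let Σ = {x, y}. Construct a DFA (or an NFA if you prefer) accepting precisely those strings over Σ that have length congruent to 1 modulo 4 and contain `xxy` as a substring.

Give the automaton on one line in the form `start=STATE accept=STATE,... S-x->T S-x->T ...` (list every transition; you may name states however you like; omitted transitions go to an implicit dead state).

start=s0 accept=s14 s0-x->s1 s0-y->s2 s1-x->s3 s1-y->s4 s2-x->s5 s2-y->s4 s3-x->s6 s3-y->s7 s4-x->s8 s4-y->s9 s5-x->s6 s5-y->s9 s6-x->s10 s6-y->s11 s7-x->s11 s7-y->s11 s8-x->s10 s8-y->s0 s9-x->s12 s9-y->s0 s10-x->s13 s10-y->s14 s11-x->s14 s11-y->s14 s12-x->s13 s12-y->s2 s13-x->s3 s13-y->s15 s14-x->s15 s14-y->s15 s15-x->s7 s15-y->s7

Handle the two conditions separately and then intersect. The first has 4 states tracking the input length modulo 4; the second has 4 states tracking whether and how much of `xxy` has been seen. A product state is a pair (one from each), accepting exactly when both do.
          x    y  
>  s0     s1   s2 
   s1     s3   s4 
   s2     s5   s4 
   s3     s6   s7 
   s4     s8   s9 
   s5     s6   s9 
   s6    s10  s11 
   s7    s11  s11 
   s8    s10   s0 
   s9    s12   s0 
   s10   s13  s14 
   s11   s14  s14 
   s12   s13   s2 
   s13    s3  s15 
 * s14   s15  s15 
   s15    s7   s7 
(> = start, * = accepting)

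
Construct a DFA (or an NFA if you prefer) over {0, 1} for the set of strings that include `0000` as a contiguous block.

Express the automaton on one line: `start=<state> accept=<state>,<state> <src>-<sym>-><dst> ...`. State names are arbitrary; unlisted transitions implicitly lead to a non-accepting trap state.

States A..D record the length of the longest prefix of `0000` that matches the current input suffix. Reaching E means `0000` has been seen, and we stay there forever. Accept from E.
5 states suffice.
       0  1 
>  A   B  A 
   B   C  A 
   C   D  A 
   D   E  A 
 * E   E  E 
(> = start, * = accepting)

start=A accept=E A-0->B A-1->A B-0->C B-1->A C-0->D C-1->A D-0->E D-1->A E-0->E E-1->E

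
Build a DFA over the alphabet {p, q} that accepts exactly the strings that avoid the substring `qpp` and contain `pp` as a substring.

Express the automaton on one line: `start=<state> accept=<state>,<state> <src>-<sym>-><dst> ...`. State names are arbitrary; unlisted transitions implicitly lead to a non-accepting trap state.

Build one automaton per condition and run them in lockstep. One (4 states) tracks partial matches of the forbidden pattern `qpp`; the other (3 states) tracks whether and how much of `pp` has been seen. Each combined state is a pair, one component from each; accept when both components accept.
With 8 states:
       p  q 
>  A   B  C 
   B   D  C 
   C   E  C 
 * D   D  F 
   E   G  C 
 * F   H  F 
   G   G  G 
 * H   G  F 
(> = start, * = accepting)

start=A accept=D,F,H A-p->B A-q->C B-p->D B-q->C C-p->E C-q->C D-p->D D-q->F E-p->G E-q->C F-p->H F-q->F G-p->G G-q->G H-p->G H-q->F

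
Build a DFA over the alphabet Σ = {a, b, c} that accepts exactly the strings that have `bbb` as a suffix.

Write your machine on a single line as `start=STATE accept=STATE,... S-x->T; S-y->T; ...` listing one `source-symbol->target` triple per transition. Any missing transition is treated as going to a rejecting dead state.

Let each state record the length of the longest suffix of the input read so far that is also a prefix of `bbb`. q1 means the last symbol is `b`; q2 means the last 2 symbols are `bb`; q3 means the last 3 symbols are `bbb`. Accept only at q3, where the string currently ends in `bbb`.
        a   b   c  
>  q0   q0  q1  q0 
   q1   q0  q2  q0 
   q2   q0  q3  q0 
 * q3   q0  q3  q0 
(> = start, * = accepting)

start=q0; accept=q3; q0-a->q0; q0-b->q1; q0-c->q0; q1-a->q0; q1-b->q2; q1-c->q0; q2-a->q0; q2-b->q3; q2-c->q0; q3-a->q0; q3-b->q3; q3-c->q0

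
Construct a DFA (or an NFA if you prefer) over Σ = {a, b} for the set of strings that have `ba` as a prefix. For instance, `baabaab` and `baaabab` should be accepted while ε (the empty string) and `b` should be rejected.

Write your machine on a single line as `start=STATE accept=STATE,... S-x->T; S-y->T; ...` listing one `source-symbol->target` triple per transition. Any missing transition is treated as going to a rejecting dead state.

Check the first 2 symbols one by one: s0 through s1 record how many have matched `ba` so far; any wrong symbol goes to the dead state s3. After all 2 match we enter the accepting sink s2.
With 4 states:
        a   b  
>  s0   s3  s1 
   s1   s2  s3 
 * s2   s2  s2 
   s3   s3  s3 
(> = start, * = accepting)

start=s0; accept=s2; s0-a->s3; s0-b->s1; s1-a->s2; s1-b->s3; s2-a->s2; s2-b->s2; s3-a->s3; s3-b->s3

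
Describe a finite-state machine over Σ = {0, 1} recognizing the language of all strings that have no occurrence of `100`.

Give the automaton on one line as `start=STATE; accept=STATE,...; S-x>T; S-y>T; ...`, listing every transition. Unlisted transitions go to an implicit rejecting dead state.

start=A; accept=A,B,C; A-0>A; A-1>B; B-0>C; B-1>B; C-0>D; C-1>B; D-0>D; D-1>D

Track partial matches of the forbidden pattern `100`. State D is a dead state reached once `100` has occurred; every other state accepts. A means no part of `100` is currently matched.
A 4-state machine:
       0  1 
>* A   A  B 
 * B   C  B 
 * C   D  B 
   D   D  D 
(> = start, * = accepting)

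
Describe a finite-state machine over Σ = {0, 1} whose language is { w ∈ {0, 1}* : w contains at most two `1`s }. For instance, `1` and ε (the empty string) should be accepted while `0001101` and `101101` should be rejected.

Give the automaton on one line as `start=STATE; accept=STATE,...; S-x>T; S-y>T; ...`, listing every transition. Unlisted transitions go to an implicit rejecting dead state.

start=A; accept=A,B,C; A-0>A; A-1>B; B-0>B; B-1>C; C-0>C; C-1>D; D-0>D; D-1>D

Only the number of `1`s matters, and only up to 3. Make a chain A → B → C → D advanced by each `1` (with D absorbing); every other symbol self-loops. The accepting set is {A, B, C}.
With 4 states:
       0  1 
>* A   A  B 
 * B   B  C 
 * C   C  D 
   D   D  D 
(> = start, * = accepting)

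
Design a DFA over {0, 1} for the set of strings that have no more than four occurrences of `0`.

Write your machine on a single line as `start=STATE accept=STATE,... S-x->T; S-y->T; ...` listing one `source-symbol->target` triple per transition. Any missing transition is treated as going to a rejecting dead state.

start=q0; accept=q0,q1,q2,q3,q4; q0-0->q1; q0-1->q0; q1-0->q2; q1-1->q1; q2-0->q3; q2-1->q2; q3-0->q4; q3-1->q3; q4-0->q5; q4-1->q4; q5-0->q5; q5-1->q5

Only the number of `0`s matters, and only up to 5. Make a chain q0 → q1 → q2 → q3 → q4 → q5 advanced by each `0` (with q5 absorbing); every other symbol self-loops. The accepting set is {q0, q1, q2, q3, q4}.
6 states suffice.
        0   1  
>* q0   q1  q0 
 * q1   q2  q1 
 * q2   q3  q2 
 * q3   q4  q3 
 * q4   q5  q4 
   q5   q5  q5 
(> = start, * = accepting)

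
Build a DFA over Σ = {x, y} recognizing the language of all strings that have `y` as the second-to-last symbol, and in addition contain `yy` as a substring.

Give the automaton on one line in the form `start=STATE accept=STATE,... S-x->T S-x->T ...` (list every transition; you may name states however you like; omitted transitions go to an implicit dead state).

Build one automaton per condition and run them in lockstep. One (7 states) tracks the last 2 symbols read; the other (3 states) tracks whether and how much of `yy` has been seen. Each combined state is a pair, one component from each; accept when both components accept.
10 states suffice.
       x  y 
>  A   B  C 
   B   D  E 
   C   F  G 
   D   D  E 
   E   F  G 
   F   D  E 
 * G   H  G 
 * H   I  J 
   I   I  J 
   J   H  G 
(> = start, * = accepting)

start=A accept=G,H A-x->B A-y->C B-x->D B-y->E C-x->F C-y->G D-x->D D-y->E E-x->F E-y->G F-x->D F-y->E G-x->H G-y->G H-x->I H-y->J I-x->I I-y->J J-x->H J-y->G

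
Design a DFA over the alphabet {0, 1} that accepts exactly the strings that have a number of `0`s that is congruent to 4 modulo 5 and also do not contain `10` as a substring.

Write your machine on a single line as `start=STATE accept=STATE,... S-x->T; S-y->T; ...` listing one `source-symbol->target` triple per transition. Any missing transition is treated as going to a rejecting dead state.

Handle the two conditions separately and then intersect. The first has 5 states tracking the count of `0`s modulo 5; the second has 3 states tracking partial matches of the forbidden pattern `10`. A product state is a pair (one from each), accepting exactly when both do. Equivalent product states are then merged.
With 7 states:
        0   1  
>  q0   q1  q2 
   q1   q3  q2 
   q2   q2  q2 
   q3   q4  q2 
   q4   q5  q2 
 * q5   q0  q6 
 * q6   q2  q6 
(> = start, * = accepting)

start=q0; accept=q5,q6; q0-0->q1; q0-1->q2; q1-0->q3; q1-1->q2; q2-0->q2; q2-1->q2; q3-0->q4; q3-1->q2; q4-0->q5; q4-1->q2; q5-0->q0; q5-1->q6; q6-0->q2; q6-1->q6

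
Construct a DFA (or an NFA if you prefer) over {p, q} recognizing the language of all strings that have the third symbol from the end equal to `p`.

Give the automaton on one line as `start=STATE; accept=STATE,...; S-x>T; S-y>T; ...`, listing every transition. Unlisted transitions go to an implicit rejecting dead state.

start=A; accept=H,I,J,K; A-p>B; A-q>C; B-p>D; B-q>E; C-p>F; C-q>G; D-p>H; D-q>I; E-p>J; E-q>K; F-p>L; F-q>M; G-p>N; G-q>O; H-p>H; H-q>I; I-p>J; I-q>K; J-p>L; J-q>M; K-p>N; K-q>O; L-p>H; L-q>I; M-p>J; M-q>K; N-p>L; N-q>M; O-p>N; O-q>O

Because acceptance depends on a position counted from the end, the machine has to buffer the most recent 3 symbols. Make each state the string of the last up-to-3 symbols read; on input `x` shift the window left and append `x`. Accept when the buffered window has length 3 and begins with `p`.
15 states suffice.
       p  q 
>  A   B  C 
   B   D  E 
   C   F  G 
   D   H  I 
   E   J  K 
   F   L  M 
   G   N  O 
 * H   H  I 
 * I   J  K 
 * J   L  M 
 * K   N  O 
   L   H  I 
   M   J  K 
   N   L  M 
   O   N  O 
(> = start, * = accepting)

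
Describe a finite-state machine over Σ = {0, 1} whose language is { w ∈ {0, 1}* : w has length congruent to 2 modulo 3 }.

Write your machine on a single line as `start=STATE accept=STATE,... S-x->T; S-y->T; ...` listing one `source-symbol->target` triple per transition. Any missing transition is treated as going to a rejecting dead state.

start=A; accept=C; A-0->B; A-1->B; B-0->C; B-1->C; C-0->A; C-1->A

Only the length mod 3 matters, so use a 3-cycle: from any state, every input symbol moves to the next state, wrapping C back to A. Mark C accepting.
With 3 states:
       0  1 
>  A   B  B 
   B   C  C 
 * C   A  A 
(> = start, * = accepting)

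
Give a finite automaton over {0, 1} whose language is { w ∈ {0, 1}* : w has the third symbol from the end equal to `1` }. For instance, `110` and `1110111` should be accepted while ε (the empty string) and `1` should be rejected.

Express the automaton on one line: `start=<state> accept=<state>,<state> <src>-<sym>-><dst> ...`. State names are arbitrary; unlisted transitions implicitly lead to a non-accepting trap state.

start=S0 accept=S11,S12,S13,S14 S0-0->S1 S0-1->S2 S1-0->S3 S1-1->S4 S2-0->S5 S2-1->S6 S3-0->S7 S3-1->S8 S4-0->S9 S4-1->S10 S5-0->S11 S5-1->S12 S6-0->S13 S6-1->S14 S7-0->S7 S7-1->S8 S8-0->S9 S8-1->S10 S9-0->S11 S9-1->S12 S10-0->S13 S10-1->S14 S11-0->S7 S11-1->S8 S12-0->S9 S12-1->S10 S13-0->S11 S13-1->S12 S14-0->S13 S14-1->S14

Because acceptance depends on a position counted from the end, the machine has to buffer the most recent 3 symbols. Make each state the string of the last up-to-3 symbols read; on input `x` shift the window left and append `x`. Accept when the buffered window has length 3 and begins with `1`.
With 15 states:
          0    1  
>  S0     S1   S2 
   S1     S3   S4 
   S2     S5   S6 
   S3     S7   S8 
   S4     S9  S10 
   S5    S11  S12 
   S6    S13  S14 
   S7     S7   S8 
   S8     S9  S10 
   S9    S11  S12 
   S10   S13  S14 
 * S11    S7   S8 
 * S12    S9  S10 
 * S13   S11  S12 
 * S14   S13  S14 
(> = start, * = accepting)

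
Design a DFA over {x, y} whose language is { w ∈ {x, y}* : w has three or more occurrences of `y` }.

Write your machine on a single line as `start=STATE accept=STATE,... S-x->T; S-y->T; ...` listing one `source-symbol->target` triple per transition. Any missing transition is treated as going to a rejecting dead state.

start=q0; accept=q3,q4; q0-x->q0; q0-y->q1; q1-x->q1; q1-y->q2; q2-x->q2; q2-y->q3; q3-x->q3; q3-y->q4; q4-x->q4; q4-y->q4

Count `y`s, saturating at 4: states q0 through q3 mean 0 through 3 `y`s seen; q4 means more than 3. Each `y` increments (capped at q4); other symbols loop. Accept from {q3, q4}.
A 5-state machine:
        x   y  
>  q0   q0  q1 
   q1   q1  q2 
   q2   q2  q3 
 * q3   q3  q4 
 * q4   q4  q4 
(> = start, * = accepting)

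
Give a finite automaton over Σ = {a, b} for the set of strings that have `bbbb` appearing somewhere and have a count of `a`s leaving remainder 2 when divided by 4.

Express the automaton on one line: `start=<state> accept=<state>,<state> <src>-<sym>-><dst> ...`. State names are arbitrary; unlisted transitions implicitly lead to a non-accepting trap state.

start=q0 accept=q18 q0-a->q1 q0-b->q2 q1-a->q3 q1-b->q4 q2-a->q1 q2-b->q5 q3-a->q6 q3-b->q7 q4-a->q3 q4-b->q8 q5-a->q1 q5-b->q9 q6-a->q0 q6-b->q10 q7-a->q6 q7-b->q11 q8-a->q3 q8-b->q12 q9-a->q1 q9-b->q13 q10-a->q0 q10-b->q14 q11-a->q6 q11-b->q15 q12-a->q3 q12-b->q16 q13-a->q16 q13-b->q13 q14-a->q0 q14-b->q17 q15-a->q6 q15-b->q18 q16-a->q18 q16-b->q16 q17-a->q0 q17-b->q19 q18-a->q19 q18-b->q18 q19-a->q13 q19-b->q19

Build one automaton per condition and run them in lockstep. The first has 5 states tracking whether and how much of `bbbb` has been seen; the second has 4 states tracking the count of `a`s modulo 4. A product state is a pair (one from each), accepting exactly when both do.
A 20-state machine:
          a    b  
>  q0     q1   q2 
   q1     q3   q4 
   q2     q1   q5 
   q3     q6   q7 
   q4     q3   q8 
   q5     q1   q9 
   q6     q0  q10 
   q7     q6  q11 
   q8     q3  q12 
   q9     q1  q13 
   q10    q0  q14 
   q11    q6  q15 
   q12    q3  q16 
   q13   q16  q13 
   q14    q0  q17 
   q15    q6  q18 
   q16   q18  q16 
   q17    q0  q19 
 * q18   q19  q18 
   q19   q13  q19 
(> = start, * = accepting)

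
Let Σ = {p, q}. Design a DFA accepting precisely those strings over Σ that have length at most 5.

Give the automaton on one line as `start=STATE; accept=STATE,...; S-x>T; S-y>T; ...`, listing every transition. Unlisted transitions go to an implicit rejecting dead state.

Count input length up to 6: every symbol moves from S0 toward S6, which means 'more than 5' and absorbs. Accept from {S0, S1, S2, S3, S4, S5}.
A 7-state machine:
        p   q  
>* S0   S1  S1 
 * S1   S2  S2 
 * S2   S3  S3 
 * S3   S4  S4 
 * S4   S5  S5 
 * S5   S6  S6 
   S6   S6  S6 
(> = start, * = accepting)

start=S0; accept=S0,S1,S2,S3,S4,S5; S0-p>S1; S0-q>S1; S1-p>S2; S1-q>S2; S2-p>S3; S2-q>S3; S3-p>S4; S3-q>S4; S4-p>S5; S4-q>S5; S5-p>S6; S5-q>S6; S6-p>S6; S6-q>S6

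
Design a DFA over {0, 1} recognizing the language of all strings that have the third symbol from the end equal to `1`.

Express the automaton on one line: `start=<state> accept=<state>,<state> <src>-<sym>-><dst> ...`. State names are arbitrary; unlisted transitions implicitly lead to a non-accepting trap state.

start=S0 accept=S11,S12,S13,S14 S0-0->S1 S0-1->S2 S1-0->S3 S1-1->S4 S2-0->S5 S2-1->S6 S3-0->S7 S3-1->S8 S4-0->S9 S4-1->S10 S5-0->S11 S5-1->S12 S6-0->S13 S6-1->S14 S7-0->S7 S7-1->S8 S8-0->S9 S8-1->S10 S9-0->S11 S9-1->S12 S10-0->S13 S10-1->S14 S11-0->S7 S11-1->S8 S12-0->S9 S12-1->S10 S13-0->S11 S13-1->S12 S14-0->S13 S14-1->S14

A DFA must remember the last 3 symbols (since which symbol is third-to-last isn't known until the input ends). Use one state per possible window of the last ≤3 symbols; accept from those whose window starts with `1`.
          0    1  
>  S0     S1   S2 
   S1     S3   S4 
   S2     S5   S6 
   S3     S7   S8 
   S4     S9  S10 
   S5    S11  S12 
   S6    S13  S14 
   S7     S7   S8 
   S8     S9  S10 
   S9    S11  S12 
   S10   S13  S14 
 * S11    S7   S8 
 * S12    S9  S10 
 * S13   S11  S12 
 * S14   S13  S14 
(> = start, * = accepting)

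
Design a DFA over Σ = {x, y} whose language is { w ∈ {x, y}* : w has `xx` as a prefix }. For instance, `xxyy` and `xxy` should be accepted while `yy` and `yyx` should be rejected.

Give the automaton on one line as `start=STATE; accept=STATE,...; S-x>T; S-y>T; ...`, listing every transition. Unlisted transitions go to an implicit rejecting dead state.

start=s0; accept=s2; s0-x>s1; s0-y>s3; s1-x>s2; s1-y>s3; s2-x>s2; s2-y>s2; s3-x>s3; s3-y>s3

Check the first 2 symbols one by one: s0 through s1 record how many have matched `xx` so far; any wrong symbol goes to the dead state s3. After all 2 match we enter the accepting sink s2.
4 states suffice.
        x   y  
>  s0   s1  s3 
   s1   s2  s3 
 * s2   s2  s2 
   s3   s3  s3 
(> = start, * = accepting)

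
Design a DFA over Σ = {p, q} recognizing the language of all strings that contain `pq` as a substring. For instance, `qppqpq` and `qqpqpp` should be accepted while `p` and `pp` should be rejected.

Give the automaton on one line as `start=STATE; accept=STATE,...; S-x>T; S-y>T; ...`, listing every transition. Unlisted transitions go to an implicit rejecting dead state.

start=A; accept=C; A-p>B; A-q>A; B-p>B; B-q>C; C-p>C; C-q>C

Track how much of `pq` has been matched so far: state A is no progress, C is the absorbing accept state reached once `pq` has occurred. Intermediate states record partial matches; on a mismatch, fall back to the longest reusable overlap.
With 3 states:
       p  q 
>  A   B  A 
   B   B  C 
 * C   C  C 
(> = start, * = accepting)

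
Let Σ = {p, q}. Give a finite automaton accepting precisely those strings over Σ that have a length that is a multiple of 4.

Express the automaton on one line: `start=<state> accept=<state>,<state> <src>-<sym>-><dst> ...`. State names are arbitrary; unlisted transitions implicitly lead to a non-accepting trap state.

Only the length mod 4 matters, so use a 4-cycle: from any state, every input symbol moves to the next state, wrapping D back to A. Mark A accepting.
A 4-state machine:
       p  q 
>* A   B  B 
   B   C  C 
   C   D  D 
   D   A  A 
(> = start, * = accepting)

start=A accept=A A-p->B A-q->B B-p->C B-q->C C-p->D C-q->D D-p->A D-q->A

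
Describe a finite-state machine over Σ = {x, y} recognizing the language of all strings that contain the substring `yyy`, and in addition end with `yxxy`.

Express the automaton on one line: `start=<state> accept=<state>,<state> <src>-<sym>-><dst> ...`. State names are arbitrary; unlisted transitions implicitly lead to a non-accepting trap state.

Handle the two conditions separately and then intersect. One (4 states) tracks whether and how much of `yyy` has been seen; the other (5 states) tracks how much of the suffix `yxxy` has currently been matched. Each combined state is a pair, one component from each; accept when both components accept. After merging equivalent states the machine shrinks.
With 8 states:
        x   y  
>  S0   S0  S1 
   S1   S0  S2 
   S2   S0  S3 
   S3   S4  S3 
   S4   S5  S3 
   S5   S6  S7 
   S6   S6  S3 
 * S7   S4  S3 
(> = start, * = accepting)

start=S0 accept=S7 S0-x->S0 S0-y->S1 S1-x->S0 S1-y->S2 S2-x->S0 S2-y->S3 S3-x->S4 S3-y->S3 S4-x->S5 S4-y->S3 S5-x->S6 S5-y->S7 S6-x->S6 S6-y->S3 S7-x->S4 S7-y->S3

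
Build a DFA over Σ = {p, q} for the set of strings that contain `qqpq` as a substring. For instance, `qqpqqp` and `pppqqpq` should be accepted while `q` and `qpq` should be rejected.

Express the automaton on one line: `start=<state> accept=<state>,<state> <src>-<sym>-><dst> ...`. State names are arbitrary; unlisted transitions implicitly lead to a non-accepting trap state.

start=s0 accept=s4 s0-p->s0 s0-q->s1 s1-p->s0 s1-q->s2 s2-p->s3 s2-q->s2 s3-p->s0 s3-q->s4 s4-p->s4 s4-q->s4

States s0..s3 record the length of the longest prefix of `qqpq` that matches the current input suffix. Reaching s4 means `qqpq` has been seen, and we stay there forever. Accept from s4.
        p   q  
>  s0   s0  s1 
   s1   s0  s2 
   s2   s3  s2 
   s3   s0  s4 
 * s4   s4  s4 
(> = start, * = accepting)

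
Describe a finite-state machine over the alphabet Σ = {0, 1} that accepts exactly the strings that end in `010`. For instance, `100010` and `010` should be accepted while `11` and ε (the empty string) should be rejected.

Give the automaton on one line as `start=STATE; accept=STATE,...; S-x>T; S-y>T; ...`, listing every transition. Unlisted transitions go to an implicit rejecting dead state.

Let each state record the length of the longest suffix of the input read so far that is also a prefix of `010`. S1 means the last symbol is `0`; S2 means the last 2 symbols are `01`; S3 means the last 3 symbols are `010`. Accept only at S3, where the string currently ends in `010`.
With 4 states:
        0   1  
>  S0   S1  S0 
   S1   S1  S2 
   S2   S3  S0 
 * S3   S1  S2 
(> = start, * = accepting)

start=S0; accept=S3; S0-0>S1; S0-1>S0; S1-0>S1; S1-1>S2; S2-0>S3; S2-1>S0; S3-0>S1; S3-1>S2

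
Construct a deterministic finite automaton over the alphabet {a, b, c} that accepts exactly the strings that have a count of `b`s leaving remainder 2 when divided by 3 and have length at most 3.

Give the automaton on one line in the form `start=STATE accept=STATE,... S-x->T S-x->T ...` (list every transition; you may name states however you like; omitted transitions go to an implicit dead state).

Run two small machines in parallel and take their product. The first has 3 states tracking the count of `b`s modulo 3; the second has 5 states tracking the input length, saturating at 4. A product state is a pair (one from each), accepting exactly when both do. Minimizing collapses redundant product states.
        a   b   c  
>  S0   S1  S2  S1 
   S1   S3  S4  S3 
   S2   S4  S5  S4 
   S3   S3  S3  S3 
   S4   S3  S6  S3 
 * S5   S6  S3  S6 
 * S6   S3  S3  S3 
(> = start, * = accepting)

start=S0 accept=S5,S6 S0-a->S1 S0-b->S2 S0-c->S1 S1-a->S3 S1-b->S4 S1-c->S3 S2-a->S4 S2-b->S5 S2-c->S4 S3-a->S3 S3-b->S3 S3-c->S3 S4-a->S3 S4-b->S6 S4-c->S3 S5-a->S6 S5-b->S3 S5-c->S6 S6-a->S3 S6-b->S3 S6-c->S3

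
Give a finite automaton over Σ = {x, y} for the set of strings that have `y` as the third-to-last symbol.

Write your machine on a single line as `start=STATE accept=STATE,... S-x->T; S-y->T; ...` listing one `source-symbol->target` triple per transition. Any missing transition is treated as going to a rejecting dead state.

start=q0; accept=q11,q12,q13,q14; q0-x->q1; q0-y->q2; q1-x->q3; q1-y->q4; q2-x->q5; q2-y->q6; q3-x->q7; q3-y->q8; q4-x->q9; q4-y->q10; q5-x->q11; q5-y->q12; q6-x->q13; q6-y->q14; q7-x->q7; q7-y->q8; q8-x->q9; q8-y->q10; q9-x->q11; q9-y->q12; q10-x->q13; q10-y->q14; q11-x->q7; q11-y->q8; q12-x->q9; q12-y->q10; q13-x->q11; q13-y->q12; q14-x->q13; q14-y->q14

A DFA must remember the last 3 symbols (since which symbol is third-to-last isn't known until the input ends). Use one state per possible window of the last ≤3 symbols; accept from those whose window starts with `y`.
With 15 states:
          x    y  
>  q0     q1   q2 
   q1     q3   q4 
   q2     q5   q6 
   q3     q7   q8 
   q4     q9  q10 
   q5    q11  q12 
   q6    q13  q14 
   q7     q7   q8 
   q8     q9  q10 
   q9    q11  q12 
   q10   q13  q14 
 * q11    q7   q8 
 * q12    q9  q10 
 * q13   q11  q12 
 * q14   q13  q14 
(> = start, * = accepting)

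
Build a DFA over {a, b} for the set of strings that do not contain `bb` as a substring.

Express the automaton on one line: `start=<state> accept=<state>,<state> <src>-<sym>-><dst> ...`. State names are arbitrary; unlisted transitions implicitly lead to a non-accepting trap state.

This is the complement of 'contains `bb`'. Use the same substring-matching states — q0 through q2 holding how much of `bb` has just been matched — but flip the accepting set: everything except the trap q2 accepts.
        a   b  
>* q0   q0  q1 
 * q1   q0  q2 
   q2   q2  q2 
(> = start, * = accepting)

start=q0 accept=q0,q1 q0-a->q0 q0-b->q1 q1-a->q0 q1-b->q2 q2-a->q2 q2-b->q2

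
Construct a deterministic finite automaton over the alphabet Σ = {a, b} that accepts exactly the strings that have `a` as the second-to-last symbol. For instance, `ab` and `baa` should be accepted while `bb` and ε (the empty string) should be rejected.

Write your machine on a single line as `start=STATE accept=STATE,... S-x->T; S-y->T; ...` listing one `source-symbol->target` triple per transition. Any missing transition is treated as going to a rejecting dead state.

Because acceptance depends on a position counted from the end, the machine has to buffer the most recent 2 symbols. Make each state the string of the last up-to-2 symbols read; on input `x` shift the window left and append `x`. Accept when the buffered window has length 2 and begins with `a`.
7 states suffice.
        a   b  
>  S0   S1  S2 
   S1   S3  S4 
   S2   S5  S6 
 * S3   S3  S4 
 * S4   S5  S6 
   S5   S3  S4 
   S6   S5  S6 
(> = start, * = accepting)

start=S0; accept=S3,S4; S0-a->S1; S0-b->S2; S1-a->S3; S1-b->S4; S2-a->S5; S2-b->S6; S3-a->S3; S3-b->S4; S4-a->S5; S4-b->S6; S5-a->S3; S5-b->S4; S6-a->S5; S6-b->S6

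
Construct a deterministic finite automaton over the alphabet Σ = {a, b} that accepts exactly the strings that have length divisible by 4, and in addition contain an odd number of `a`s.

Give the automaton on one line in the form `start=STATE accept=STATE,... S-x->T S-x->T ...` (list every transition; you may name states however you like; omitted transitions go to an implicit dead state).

Handle the two conditions separately and then intersect. One (4 states) tracks the input length modulo 4; the other (2 states) tracks the count of `a`s modulo 2. Each combined state is a pair, one component from each; accept when both components accept.
8 states suffice.
        a   b  
>  q0   q1  q2 
   q1   q3  q4 
   q2   q4  q3 
   q3   q5  q6 
   q4   q6  q5 
   q5   q0  q7 
   q6   q7  q0 
 * q7   q2  q1 
(> = start, * = accepting)

start=q0 accept=q7 q0-a->q1 q0-b->q2 q1-a->q3 q1-b->q4 q2-a->q4 q2-b->q3 q3-a->q5 q3-b->q6 q4-a->q6 q4-b->q5 q5-a->q0 q5-b->q7 q6-a->q7 q6-b->q0 q7-a->q2 q7-b->q1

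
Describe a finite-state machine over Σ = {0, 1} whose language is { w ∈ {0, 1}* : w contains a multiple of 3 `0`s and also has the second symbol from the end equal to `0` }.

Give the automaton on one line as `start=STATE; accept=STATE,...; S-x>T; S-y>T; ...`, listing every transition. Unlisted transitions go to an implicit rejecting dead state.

start=q0; accept=q3,q5; q0-0>q1; q0-1>q0; q1-0>q2; q1-1>q1; q2-0>q3; q2-1>q4; q3-0>q1; q3-1>q5; q4-0>q6; q4-1>q4; q5-0>q1; q5-1>q0; q6-0>q1; q6-1>q5

Run two small machines in parallel and take their product. One (3 states) tracks the count of `0`s modulo 3; the other (7 states) tracks the last 2 symbols read. Each combined state is a pair, one component from each; accept when both components accept. Minimizing collapses redundant product states.
A 7-state machine:
        0   1  
>  q0   q1  q0 
   q1   q2  q1 
   q2   q3  q4 
 * q3   q1  q5 
   q4   q6  q4 
 * q5   q1  q0 
   q6   q1  q5 
(> = start, * = accepting)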